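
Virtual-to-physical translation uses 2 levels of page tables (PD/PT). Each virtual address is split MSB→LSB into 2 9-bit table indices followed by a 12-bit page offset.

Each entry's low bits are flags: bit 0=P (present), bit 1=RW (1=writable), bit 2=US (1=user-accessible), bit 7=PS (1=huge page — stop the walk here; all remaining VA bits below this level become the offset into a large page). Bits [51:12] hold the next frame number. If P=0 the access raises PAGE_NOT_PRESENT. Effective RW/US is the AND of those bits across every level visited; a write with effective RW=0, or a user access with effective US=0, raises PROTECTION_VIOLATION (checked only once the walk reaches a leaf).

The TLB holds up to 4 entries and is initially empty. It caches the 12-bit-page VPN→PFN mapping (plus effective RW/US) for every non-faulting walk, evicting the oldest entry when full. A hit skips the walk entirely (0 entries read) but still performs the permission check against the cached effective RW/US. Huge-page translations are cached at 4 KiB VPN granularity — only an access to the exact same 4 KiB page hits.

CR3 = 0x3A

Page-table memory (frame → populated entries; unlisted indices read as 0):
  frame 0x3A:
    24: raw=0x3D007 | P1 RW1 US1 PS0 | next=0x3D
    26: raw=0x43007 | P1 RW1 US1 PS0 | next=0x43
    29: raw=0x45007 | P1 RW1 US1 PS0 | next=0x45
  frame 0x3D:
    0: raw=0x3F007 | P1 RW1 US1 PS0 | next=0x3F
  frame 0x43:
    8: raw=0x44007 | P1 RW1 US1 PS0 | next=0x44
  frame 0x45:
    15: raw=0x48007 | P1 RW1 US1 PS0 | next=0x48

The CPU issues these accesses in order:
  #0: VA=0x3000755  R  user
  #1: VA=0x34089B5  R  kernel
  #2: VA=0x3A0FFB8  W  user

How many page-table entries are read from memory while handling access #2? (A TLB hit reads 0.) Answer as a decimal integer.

Walk each access:
#0 VA=0x3000755 (r,user):
  lvl0: tbl 0x3A, slot 24 ⇒ 0x3D007 (P1/RW1/US1/PS0)
  lvl1: tbl 0x3D, slot 0 ⇒ 0x3F007 (P1/RW1/US1/PS0)
  ✓ 0x3F755  — 2 lookups
#1 VA=0x34089B5 (r,kernel):
  lvl0: tbl 0x3A, slot 26 ⇒ 0x43007 (P1/RW1/US1/PS0)
  lvl1: tbl 0x43, slot 8 ⇒ 0x44007 (P1/RW1/US1/PS0)
  ✓ 0x449B5  — 2 lookups
#2 VA=0x3A0FFB8 (w,user):
  lvl0: tbl 0x3A, slot 29 ⇒ 0x45007 (P1/RW1/US1/PS0)
  lvl1: tbl 0x45, slot 15 ⇒ 0x48007 (P1/RW1/US1/PS0)
  ✓ 0x48FB8  — 2 lookups

Entries read for #2: 2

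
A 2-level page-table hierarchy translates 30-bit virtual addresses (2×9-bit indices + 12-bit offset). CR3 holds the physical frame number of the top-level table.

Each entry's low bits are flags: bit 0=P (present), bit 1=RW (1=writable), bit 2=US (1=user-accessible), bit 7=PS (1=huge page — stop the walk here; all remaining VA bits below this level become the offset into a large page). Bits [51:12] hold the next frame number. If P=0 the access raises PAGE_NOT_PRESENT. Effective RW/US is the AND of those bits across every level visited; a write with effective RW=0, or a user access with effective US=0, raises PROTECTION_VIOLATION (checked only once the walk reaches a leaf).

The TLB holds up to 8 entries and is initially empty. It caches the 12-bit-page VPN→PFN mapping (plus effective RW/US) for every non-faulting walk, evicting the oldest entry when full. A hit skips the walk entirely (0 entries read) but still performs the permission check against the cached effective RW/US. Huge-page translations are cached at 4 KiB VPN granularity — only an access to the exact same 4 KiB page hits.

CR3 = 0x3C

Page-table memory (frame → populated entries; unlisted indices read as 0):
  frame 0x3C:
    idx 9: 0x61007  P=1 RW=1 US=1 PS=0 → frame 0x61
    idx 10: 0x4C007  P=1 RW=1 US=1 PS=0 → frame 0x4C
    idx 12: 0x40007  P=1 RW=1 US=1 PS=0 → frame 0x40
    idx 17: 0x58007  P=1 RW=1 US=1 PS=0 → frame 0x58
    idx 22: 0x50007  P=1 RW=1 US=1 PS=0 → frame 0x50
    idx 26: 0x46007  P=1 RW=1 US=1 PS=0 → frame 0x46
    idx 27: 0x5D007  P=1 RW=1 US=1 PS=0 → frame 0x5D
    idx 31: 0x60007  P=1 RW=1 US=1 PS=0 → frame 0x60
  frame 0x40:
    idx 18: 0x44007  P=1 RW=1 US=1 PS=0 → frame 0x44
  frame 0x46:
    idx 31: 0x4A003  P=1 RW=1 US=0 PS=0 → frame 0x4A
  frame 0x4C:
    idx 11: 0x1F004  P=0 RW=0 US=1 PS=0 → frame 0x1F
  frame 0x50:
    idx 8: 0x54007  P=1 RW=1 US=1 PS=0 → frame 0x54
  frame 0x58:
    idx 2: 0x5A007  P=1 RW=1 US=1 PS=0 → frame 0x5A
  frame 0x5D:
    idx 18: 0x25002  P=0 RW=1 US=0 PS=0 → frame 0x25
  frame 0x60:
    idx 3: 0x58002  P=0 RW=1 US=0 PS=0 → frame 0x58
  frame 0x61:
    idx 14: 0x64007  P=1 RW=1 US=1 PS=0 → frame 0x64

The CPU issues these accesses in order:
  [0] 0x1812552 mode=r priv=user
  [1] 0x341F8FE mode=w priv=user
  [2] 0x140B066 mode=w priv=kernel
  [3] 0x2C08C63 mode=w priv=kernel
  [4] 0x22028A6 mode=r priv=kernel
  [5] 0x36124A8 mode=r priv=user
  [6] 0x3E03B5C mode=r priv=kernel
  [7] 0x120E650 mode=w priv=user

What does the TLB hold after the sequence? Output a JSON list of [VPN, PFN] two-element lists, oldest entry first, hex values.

Trace:
#0 VA=0x1812552 (r,user):
  L0 @0x3C[12] → 0x40007  P=1,RW=1,US=1,PS=0
  L1 @0x40[18] → 0x44007  P=1,RW=1,US=1,PS=0
  → PA=0x44552  (2 entries read)
#1 VA=0x341F8FE (w,user):
  L0 @0x3C[26] → 0x46007  P=1,RW=1,US=1,PS=0
  L1 @0x46[31] → 0x4A003  P=1,RW=1,US=0,PS=0
  ⇒ fault: PROTECTION_VIOLATION  — 2 lookups
#2 VA=0x140B066 (w,kernel):
  L0 @0x3C[10] → 0x4C007  P=1,RW=1,US=1,PS=0
  L1 @0x4C[11] → 0x1F004  P=0,RW=0,US=1,PS=0
  ⇒ fault: PAGE_NOT_PRESENT  — 2 lookups
#3 VA=0x2C08C63 (w,kernel):
  L0 @0x3C[22] → 0x50007  P=1,RW=1,US=1,PS=0
  L1 @0x50[8] → 0x54007  P=1,RW=1,US=1,PS=0
  → PA=0x54C63  (2 entries read)
#4 VA=0x22028A6 (r,kernel):
  L0 @0x3C[17] → 0x58007  P=1,RW=1,US=1,PS=0
  L1 @0x58[2] → 0x5A007  P=1,RW=1,US=1,PS=0
  → PA=0x5A8A6  (2 entries read)
#5 VA=0x36124A8 (r,user):
  L0 @0x3C[27] → 0x5D007  P=1,RW=1,US=1,PS=0
  L1 @0x5D[18] → 0x25002  P=0,RW=1,US=0,PS=0
  ⇒ fault: PAGE_NOT_PRESENT  — 2 lookups
#6 VA=0x3E03B5C (r,kernel):
  L0 @0x3C[31] → 0x60007  P=1,RW=1,US=1,PS=0
  L1 @0x60[3] → 0x58002  P=0,RW=1,US=0,PS=0
  ⇒ fault: PAGE_NOT_PRESENT  — 2 lookups
#7 VA=0x120E650 (w,user):
  L0 @0x3C[9] → 0x61007  P=1,RW=1,US=1,PS=0
  L1 @0x61[14] → 0x64007  P=1,RW=1,US=1,PS=0
  → PA=0x64650  (2 entries read)

TLB: [["0x1812", "0x44"], ["0x2C08", "0x54"], ["0x2202", "0x5A"], ["0x120E", "0x64"]]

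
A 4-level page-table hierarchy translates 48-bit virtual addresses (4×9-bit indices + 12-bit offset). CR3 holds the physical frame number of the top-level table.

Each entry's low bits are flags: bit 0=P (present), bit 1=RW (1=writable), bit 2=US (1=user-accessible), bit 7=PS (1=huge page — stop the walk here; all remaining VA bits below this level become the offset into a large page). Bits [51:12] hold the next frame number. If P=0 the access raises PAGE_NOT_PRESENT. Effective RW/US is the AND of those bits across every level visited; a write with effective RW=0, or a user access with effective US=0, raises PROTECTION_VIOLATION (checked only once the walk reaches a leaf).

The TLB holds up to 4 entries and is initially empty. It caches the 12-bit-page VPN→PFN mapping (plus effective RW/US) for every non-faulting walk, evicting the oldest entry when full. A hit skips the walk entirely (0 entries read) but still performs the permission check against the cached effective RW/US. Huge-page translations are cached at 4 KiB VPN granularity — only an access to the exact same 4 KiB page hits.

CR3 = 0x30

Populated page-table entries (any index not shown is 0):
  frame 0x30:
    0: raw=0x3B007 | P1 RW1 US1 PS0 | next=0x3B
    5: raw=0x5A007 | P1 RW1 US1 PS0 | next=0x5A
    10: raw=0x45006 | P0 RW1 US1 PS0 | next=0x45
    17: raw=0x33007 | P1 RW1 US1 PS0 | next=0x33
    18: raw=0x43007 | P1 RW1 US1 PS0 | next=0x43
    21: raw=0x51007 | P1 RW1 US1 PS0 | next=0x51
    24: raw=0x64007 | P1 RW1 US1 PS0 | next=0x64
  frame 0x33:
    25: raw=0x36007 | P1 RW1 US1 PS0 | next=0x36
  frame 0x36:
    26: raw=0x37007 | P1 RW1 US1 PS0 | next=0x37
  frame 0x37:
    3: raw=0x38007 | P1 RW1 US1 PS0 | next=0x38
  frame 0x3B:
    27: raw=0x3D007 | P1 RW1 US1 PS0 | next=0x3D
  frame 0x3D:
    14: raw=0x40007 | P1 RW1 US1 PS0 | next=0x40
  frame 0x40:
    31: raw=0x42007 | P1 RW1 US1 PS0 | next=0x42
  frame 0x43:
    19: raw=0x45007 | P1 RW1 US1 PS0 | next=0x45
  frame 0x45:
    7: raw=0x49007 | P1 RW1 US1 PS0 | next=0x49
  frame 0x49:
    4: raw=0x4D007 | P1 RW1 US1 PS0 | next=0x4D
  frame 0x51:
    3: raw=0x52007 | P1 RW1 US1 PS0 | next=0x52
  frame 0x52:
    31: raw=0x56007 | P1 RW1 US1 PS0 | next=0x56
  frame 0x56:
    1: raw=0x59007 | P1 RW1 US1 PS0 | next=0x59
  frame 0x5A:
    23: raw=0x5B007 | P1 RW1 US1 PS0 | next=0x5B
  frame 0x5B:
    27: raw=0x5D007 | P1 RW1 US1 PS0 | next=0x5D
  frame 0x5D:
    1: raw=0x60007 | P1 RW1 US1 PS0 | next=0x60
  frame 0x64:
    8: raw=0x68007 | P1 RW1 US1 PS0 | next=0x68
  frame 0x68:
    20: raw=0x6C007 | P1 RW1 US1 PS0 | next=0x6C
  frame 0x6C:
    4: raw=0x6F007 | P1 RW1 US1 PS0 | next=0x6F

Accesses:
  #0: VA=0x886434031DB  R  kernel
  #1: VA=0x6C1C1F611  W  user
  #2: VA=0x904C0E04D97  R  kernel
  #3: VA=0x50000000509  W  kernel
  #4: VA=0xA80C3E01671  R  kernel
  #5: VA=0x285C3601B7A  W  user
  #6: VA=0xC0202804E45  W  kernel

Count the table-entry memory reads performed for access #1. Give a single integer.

Trace:
#0 VA=0x886434031DB (r,kernel):
  L0: frame=0x30 idx=17 entry=0x33007 [P=1 RW=1 US=1 PS=0]
  L1: frame=0x33 idx=25 entry=0x36007 [P=1 RW=1 US=1 PS=0]
  L2: frame=0x36 idx=26 entry=0x37007 [P=1 RW=1 US=1 PS=0]
  L3: frame=0x37 idx=3 entry=0x38007 [P=1 RW=1 US=1 PS=0]
  ✓ 0x381DB  — 4 lookups
#1 VA=0x6C1C1F611 (w,user):
  L0: frame=0x30 idx=0 entry=0x3B007 [P=1 RW=1 US=1 PS=0]
  L1: frame=0x3B idx=27 entry=0x3D007 [P=1 RW=1 US=1 PS=0]
  L2: frame=0x3D idx=14 entry=0x40007 [P=1 RW=1 US=1 PS=0]
  L3: frame=0x40 idx=31 entry=0x42007 [P=1 RW=1 US=1 PS=0]
  ✓ 0x42611  — 4 lookups
#2 VA=0x904C0E04D97 (r,kernel):
  L0: frame=0x30 idx=18 entry=0x43007 [P=1 RW=1 US=1 PS=0]
  L1: frame=0x43 idx=19 entry=0x45007 [P=1 RW=1 US=1 PS=0]
  L2: frame=0x45 idx=7 entry=0x49007 [P=1 RW=1 US=1 PS=0]
  L3: frame=0x49 idx=4 entry=0x4D007 [P=1 RW=1 US=1 PS=0]
  ✓ 0x4DD97  — 4 lookups
#3 VA=0x50000000509 (w,kernel):
  L0: frame=0x30 idx=10 entry=0x45006 [P=0 RW=1 US=1 PS=0]
  ✗ PAGE_NOT_PRESENT  [1 reads]
#4 VA=0xA80C3E01671 (r,kernel):
  L0: frame=0x30 idx=21 entry=0x51007 [P=1 RW=1 US=1 PS=0]
  L1: frame=0x51 idx=3 entry=0x52007 [P=1 RW=1 US=1 PS=0]
  L2: frame=0x52 idx=31 entry=0x56007 [P=1 RW=1 US=1 PS=0]
  L3: frame=0x56 idx=1 entry=0x59007 [P=1 RW=1 US=1 PS=0]
  ✓ 0x59671  — 4 lookups
#5 VA=0x285C3601B7A (w,user):
  L0: frame=0x30 idx=5 entry=0x5A007 [P=1 RW=1 US=1 PS=0]
  L1: frame=0x5A idx=23 entry=0x5B007 [P=1 RW=1 US=1 PS=0]
  L2: frame=0x5B idx=27 entry=0x5D007 [P=1 RW=1 US=1 PS=0]
  L3: frame=0x5D idx=1 entry=0x60007 [P=1 RW=1 US=1 PS=0]
  ✓ 0x60B7A  — 4 lookups
#6 VA=0xC0202804E45 (w,kernel):
  L0: frame=0x30 idx=24 entry=0x64007 [P=1 RW=1 US=1 PS=0]
  L1: frame=0x64 idx=8 entry=0x68007 [P=1 RW=1 US=1 PS=0]
  L2: frame=0x68 idx=20 entry=0x6C007 [P=1 RW=1 US=1 PS=0]
  L3: frame=0x6C idx=4 entry=0x6F007 [P=1 RW=1 US=1 PS=0]
  ✓ 0x6FE45  — 4 lookups

Entries read for #1: 4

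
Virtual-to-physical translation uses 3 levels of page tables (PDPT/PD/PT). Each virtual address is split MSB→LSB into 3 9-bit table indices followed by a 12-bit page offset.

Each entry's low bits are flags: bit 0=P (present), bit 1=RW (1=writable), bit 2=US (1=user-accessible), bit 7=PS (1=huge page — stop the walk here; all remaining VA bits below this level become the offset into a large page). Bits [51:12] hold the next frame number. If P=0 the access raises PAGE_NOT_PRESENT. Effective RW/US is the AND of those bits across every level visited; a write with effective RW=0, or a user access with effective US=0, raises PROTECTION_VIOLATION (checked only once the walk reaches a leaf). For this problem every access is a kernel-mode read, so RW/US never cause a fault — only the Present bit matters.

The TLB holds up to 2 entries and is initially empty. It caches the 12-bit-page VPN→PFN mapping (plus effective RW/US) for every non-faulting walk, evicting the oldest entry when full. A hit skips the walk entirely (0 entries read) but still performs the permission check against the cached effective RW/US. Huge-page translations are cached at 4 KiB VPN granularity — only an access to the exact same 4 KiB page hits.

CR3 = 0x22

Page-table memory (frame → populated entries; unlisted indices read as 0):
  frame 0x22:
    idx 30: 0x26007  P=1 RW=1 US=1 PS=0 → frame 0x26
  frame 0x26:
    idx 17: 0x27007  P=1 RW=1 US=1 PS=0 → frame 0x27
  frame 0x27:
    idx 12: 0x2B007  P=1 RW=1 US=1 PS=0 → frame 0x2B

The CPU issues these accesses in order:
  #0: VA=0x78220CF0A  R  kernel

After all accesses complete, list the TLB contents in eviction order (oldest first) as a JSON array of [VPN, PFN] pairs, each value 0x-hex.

Trace:
#0 VA=0x78220CF0A (r,kernel):
  lvl0: tbl 0x22, slot 30 ⇒ 0x26007 (P1/RW1/US1/PS0)
  lvl1: tbl 0x26, slot 17 ⇒ 0x27007 (P1/RW1/US1/PS0)
  lvl2: tbl 0x27, slot 12 ⇒ 0x2B007 (P1/RW1/US1/PS0)
  → PA=0x2BF0A  (3 entries read)

TLB: [["0x78220C", "0x2B"]]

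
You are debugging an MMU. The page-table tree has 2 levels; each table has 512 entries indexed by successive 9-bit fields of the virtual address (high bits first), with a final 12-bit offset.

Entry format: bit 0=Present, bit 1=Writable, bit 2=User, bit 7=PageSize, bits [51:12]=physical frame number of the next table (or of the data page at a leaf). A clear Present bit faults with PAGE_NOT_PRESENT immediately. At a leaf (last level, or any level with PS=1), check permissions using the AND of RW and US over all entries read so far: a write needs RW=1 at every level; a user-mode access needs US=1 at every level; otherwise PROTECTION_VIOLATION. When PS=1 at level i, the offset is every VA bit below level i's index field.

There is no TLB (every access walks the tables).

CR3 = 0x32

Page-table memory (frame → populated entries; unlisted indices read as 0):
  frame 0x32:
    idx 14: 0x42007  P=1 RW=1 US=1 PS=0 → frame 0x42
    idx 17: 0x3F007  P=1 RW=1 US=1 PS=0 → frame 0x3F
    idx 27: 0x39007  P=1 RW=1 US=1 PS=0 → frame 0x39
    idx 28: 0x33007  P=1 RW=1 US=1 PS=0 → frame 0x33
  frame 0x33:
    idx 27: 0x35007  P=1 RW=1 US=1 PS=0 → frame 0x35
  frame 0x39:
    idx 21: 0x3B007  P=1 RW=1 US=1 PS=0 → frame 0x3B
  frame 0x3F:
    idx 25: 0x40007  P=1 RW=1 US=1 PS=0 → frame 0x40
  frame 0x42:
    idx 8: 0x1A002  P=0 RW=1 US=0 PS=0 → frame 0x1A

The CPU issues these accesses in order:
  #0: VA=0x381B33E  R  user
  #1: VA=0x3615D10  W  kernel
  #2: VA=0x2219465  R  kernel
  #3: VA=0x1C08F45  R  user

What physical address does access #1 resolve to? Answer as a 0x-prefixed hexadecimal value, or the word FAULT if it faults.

Per-access translation:
#0 VA=0x381B33E (r,user):
  L0 @0x32[28] → 0x33007  P=1,RW=1,US=1,PS=0
  L1 @0x33[27] → 0x35007  P=1,RW=1,US=1,PS=0
  ⇒ phys 0x3533E  [2 reads]
#1 VA=0x3615D10 (w,kernel):
  L0 @0x32[27] → 0x39007  P=1,RW=1,US=1,PS=0
  L1 @0x39[21] → 0x3B007  P=1,RW=1,US=1,PS=0
  ⇒ phys 0x3BD10  [2 reads]
#2 VA=0x2219465 (r,kernel):
  L0 @0x32[17] → 0x3F007  P=1,RW=1,US=1,PS=0
  L1 @0x3F[25] → 0x40007  P=1,RW=1,US=1,PS=0
  ⇒ phys 0x40465  [2 reads]
#3 VA=0x1C08F45 (r,user):
  L0 @0x32[14] → 0x42007  P=1,RW=1,US=1,PS=0
  L1 @0x42[8] → 0x1A002  P=0,RW=1,US=0,PS=0
  ⇒ fault: PAGE_NOT_PRESENT  — 2 lookups

Access #1 PA: 0x3BD10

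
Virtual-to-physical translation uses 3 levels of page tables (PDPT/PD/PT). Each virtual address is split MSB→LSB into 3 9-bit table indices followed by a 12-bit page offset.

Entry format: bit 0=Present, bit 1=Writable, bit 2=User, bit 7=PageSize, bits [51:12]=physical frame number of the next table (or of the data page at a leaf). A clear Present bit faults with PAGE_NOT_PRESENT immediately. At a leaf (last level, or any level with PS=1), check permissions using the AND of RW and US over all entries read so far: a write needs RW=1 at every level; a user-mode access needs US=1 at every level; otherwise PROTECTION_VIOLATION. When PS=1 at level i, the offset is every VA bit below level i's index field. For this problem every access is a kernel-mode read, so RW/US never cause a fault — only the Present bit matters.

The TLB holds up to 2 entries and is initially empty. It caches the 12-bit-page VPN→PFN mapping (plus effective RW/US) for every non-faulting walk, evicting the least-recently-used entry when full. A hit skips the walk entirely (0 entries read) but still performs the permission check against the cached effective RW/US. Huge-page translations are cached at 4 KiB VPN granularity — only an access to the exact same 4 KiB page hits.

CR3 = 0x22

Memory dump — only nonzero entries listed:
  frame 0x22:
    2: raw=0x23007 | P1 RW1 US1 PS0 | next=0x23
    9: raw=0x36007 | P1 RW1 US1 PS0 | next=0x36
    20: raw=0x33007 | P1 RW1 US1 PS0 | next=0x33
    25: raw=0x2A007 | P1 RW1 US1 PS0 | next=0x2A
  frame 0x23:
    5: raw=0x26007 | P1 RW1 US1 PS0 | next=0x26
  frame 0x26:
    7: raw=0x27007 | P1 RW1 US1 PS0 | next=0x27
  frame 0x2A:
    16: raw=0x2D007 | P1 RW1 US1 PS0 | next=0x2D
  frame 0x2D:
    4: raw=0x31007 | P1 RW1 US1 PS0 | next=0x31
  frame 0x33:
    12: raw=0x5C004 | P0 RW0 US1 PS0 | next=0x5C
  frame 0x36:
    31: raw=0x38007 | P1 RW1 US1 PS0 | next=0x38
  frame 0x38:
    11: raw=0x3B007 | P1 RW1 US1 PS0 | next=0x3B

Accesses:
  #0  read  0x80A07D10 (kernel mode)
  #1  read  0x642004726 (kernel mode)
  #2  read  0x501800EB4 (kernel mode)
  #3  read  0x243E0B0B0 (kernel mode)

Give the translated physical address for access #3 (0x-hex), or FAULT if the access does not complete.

Per-access translation:
#0 VA=0x80A07D10 (r,kernel):
  [0] read 0x22 idx=2: raw=0x23007 flags P=1 W=1 U=1 S=0
  [1] read 0x23 idx=5: raw=0x26007 flags P=1 W=1 U=1 S=0
  [2] read 0x26 idx=7: raw=0x27007 flags P=1 W=1 U=1 S=0
  ⇒ phys 0x27D10  [3 reads]
#1 VA=0x642004726 (r,kernel):
  [0] read 0x22 idx=25: raw=0x2A007 flags P=1 W=1 U=1 S=0
  [1] read 0x2A idx=16: raw=0x2D007 flags P=1 W=1 U=1 S=0
  [2] read 0x2D idx=4: raw=0x31007 flags P=1 W=1 U=1 S=0
  ⇒ phys 0x31726  [3 reads]
#2 VA=0x501800EB4 (r,kernel):
  [0] read 0x22 idx=20: raw=0x33007 flags P=1 W=1 U=1 S=0
  [1] read 0x33 idx=12: raw=0x5C004 flags P=0 W=0 U=1 S=0
  → PAGE_NOT_PRESENT  (2 entries read)
#3 VA=0x243E0B0B0 (r,kernel):
  [0] read 0x22 idx=9: raw=0x36007 flags P=1 W=1 U=1 S=0
  [1] read 0x36 idx=31: raw=0x38007 flags P=1 W=1 U=1 S=0
  [2] read 0x38 idx=11: raw=0x3B007 flags P=1 W=1 U=1 S=0
  ⇒ phys 0x3B0B0  [3 reads]

Access #3 PA: 0x3B0B0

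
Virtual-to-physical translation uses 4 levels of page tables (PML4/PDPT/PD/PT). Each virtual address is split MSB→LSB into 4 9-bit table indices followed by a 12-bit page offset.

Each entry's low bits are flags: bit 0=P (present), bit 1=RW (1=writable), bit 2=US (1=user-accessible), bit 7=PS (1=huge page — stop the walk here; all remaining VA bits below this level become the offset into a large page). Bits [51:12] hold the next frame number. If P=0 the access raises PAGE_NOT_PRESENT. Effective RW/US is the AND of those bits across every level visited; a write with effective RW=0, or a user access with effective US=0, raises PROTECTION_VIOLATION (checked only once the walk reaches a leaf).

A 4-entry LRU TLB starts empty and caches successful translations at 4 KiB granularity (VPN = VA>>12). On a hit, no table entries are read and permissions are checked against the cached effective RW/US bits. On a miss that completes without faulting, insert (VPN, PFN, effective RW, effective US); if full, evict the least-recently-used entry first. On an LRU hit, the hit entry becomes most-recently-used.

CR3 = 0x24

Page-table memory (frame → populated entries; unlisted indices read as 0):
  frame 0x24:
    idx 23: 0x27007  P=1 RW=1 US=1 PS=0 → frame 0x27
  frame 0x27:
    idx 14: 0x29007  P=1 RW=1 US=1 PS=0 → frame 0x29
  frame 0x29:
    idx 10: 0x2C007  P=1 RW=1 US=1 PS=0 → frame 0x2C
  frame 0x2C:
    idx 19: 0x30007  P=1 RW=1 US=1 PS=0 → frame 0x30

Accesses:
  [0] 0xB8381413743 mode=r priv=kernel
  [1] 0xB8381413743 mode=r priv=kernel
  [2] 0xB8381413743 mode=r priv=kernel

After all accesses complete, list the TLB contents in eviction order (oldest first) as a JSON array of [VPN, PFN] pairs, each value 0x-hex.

Per-access translation:
#0 VA=0xB8381413743 (r,kernel):
  [0] read 0x24 idx=23: raw=0x27007 flags P=1 W=1 U=1 S=0
  [1] read 0x27 idx=14: raw=0x29007 flags P=1 W=1 U=1 S=0
  [2] read 0x29 idx=10: raw=0x2C007 flags P=1 W=1 U=1 S=0
  [3] read 0x2C idx=19: raw=0x30007 flags P=1 W=1 U=1 S=0
  ⇒ phys 0x30743  [4 reads]
#1 VA=0xB8381413743 (r,kernel):
  TLB hit vpn=0xB8381413 → PA=0x30743
#2 VA=0xB8381413743 (r,kernel):
  TLB hit vpn=0xB8381413 → PA=0x30743

TLB: [["0xB8381413", "0x30"]]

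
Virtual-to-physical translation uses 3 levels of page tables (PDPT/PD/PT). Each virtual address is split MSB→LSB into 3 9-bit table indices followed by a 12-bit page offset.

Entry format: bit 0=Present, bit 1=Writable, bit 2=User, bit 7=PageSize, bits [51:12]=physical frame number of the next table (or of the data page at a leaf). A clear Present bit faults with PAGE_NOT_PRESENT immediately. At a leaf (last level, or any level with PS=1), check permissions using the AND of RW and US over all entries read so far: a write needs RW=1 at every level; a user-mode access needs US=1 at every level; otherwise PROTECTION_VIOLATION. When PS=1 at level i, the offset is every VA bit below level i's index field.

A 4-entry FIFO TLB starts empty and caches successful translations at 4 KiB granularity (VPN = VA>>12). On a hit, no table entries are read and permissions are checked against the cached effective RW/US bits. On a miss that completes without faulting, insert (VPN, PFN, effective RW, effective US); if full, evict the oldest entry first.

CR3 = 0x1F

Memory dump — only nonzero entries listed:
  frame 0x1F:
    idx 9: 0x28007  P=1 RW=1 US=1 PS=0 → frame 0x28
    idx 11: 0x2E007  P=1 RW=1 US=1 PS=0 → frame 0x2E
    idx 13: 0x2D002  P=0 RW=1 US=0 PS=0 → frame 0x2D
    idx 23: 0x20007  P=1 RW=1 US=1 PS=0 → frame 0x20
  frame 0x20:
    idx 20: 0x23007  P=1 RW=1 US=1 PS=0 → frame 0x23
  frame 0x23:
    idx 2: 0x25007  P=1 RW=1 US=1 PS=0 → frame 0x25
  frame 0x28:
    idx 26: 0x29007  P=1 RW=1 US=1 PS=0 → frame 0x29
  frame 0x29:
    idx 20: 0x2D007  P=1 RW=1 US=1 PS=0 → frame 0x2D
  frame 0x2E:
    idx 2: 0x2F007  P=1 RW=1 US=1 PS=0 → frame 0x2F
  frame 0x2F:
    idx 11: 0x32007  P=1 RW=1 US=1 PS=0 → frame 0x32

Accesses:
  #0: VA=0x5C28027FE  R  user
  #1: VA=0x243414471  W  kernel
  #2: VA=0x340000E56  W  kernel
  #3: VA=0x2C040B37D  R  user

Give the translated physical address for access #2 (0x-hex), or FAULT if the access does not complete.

Per-access translation:
#0 VA=0x5C28027FE (r,user):
  L0 @0x1F[23] → 0x20007  P=1,RW=1,US=1,PS=0
  L1 @0x20[20] → 0x23007  P=1,RW=1,US=1,PS=0
  L2 @0x23[2] → 0x25007  P=1,RW=1,US=1,PS=0
  → PA=0x257FE  (3 entries read)
#1 VA=0x243414471 (w,kernel):
  L0 @0x1F[9] → 0x28007  P=1,RW=1,US=1,PS=0
  L1 @0x28[26] → 0x29007  P=1,RW=1,US=1,PS=0
  L2 @0x29[20] → 0x2D007  P=1,RW=1,US=1,PS=0
  → PA=0x2D471  (3 entries read)
#2 VA=0x340000E56 (w,kernel):
  L0 @0x1F[13] → 0x2D002  P=0,RW=1,US=0,PS=0
  → PAGE_NOT_PRESENT  (1 entries read)
#3 VA=0x2C040B37D (r,user):
  L0 @0x1F[11] → 0x2E007  P=1,RW=1,US=1,PS=0
  L1 @0x2E[2] → 0x2F007  P=1,RW=1,US=1,PS=0
  L2 @0x2F[11] → 0x32007  P=1,RW=1,US=1,PS=0
  → PA=0x3237D  (3 entries read)

Access #2 PA: FAULT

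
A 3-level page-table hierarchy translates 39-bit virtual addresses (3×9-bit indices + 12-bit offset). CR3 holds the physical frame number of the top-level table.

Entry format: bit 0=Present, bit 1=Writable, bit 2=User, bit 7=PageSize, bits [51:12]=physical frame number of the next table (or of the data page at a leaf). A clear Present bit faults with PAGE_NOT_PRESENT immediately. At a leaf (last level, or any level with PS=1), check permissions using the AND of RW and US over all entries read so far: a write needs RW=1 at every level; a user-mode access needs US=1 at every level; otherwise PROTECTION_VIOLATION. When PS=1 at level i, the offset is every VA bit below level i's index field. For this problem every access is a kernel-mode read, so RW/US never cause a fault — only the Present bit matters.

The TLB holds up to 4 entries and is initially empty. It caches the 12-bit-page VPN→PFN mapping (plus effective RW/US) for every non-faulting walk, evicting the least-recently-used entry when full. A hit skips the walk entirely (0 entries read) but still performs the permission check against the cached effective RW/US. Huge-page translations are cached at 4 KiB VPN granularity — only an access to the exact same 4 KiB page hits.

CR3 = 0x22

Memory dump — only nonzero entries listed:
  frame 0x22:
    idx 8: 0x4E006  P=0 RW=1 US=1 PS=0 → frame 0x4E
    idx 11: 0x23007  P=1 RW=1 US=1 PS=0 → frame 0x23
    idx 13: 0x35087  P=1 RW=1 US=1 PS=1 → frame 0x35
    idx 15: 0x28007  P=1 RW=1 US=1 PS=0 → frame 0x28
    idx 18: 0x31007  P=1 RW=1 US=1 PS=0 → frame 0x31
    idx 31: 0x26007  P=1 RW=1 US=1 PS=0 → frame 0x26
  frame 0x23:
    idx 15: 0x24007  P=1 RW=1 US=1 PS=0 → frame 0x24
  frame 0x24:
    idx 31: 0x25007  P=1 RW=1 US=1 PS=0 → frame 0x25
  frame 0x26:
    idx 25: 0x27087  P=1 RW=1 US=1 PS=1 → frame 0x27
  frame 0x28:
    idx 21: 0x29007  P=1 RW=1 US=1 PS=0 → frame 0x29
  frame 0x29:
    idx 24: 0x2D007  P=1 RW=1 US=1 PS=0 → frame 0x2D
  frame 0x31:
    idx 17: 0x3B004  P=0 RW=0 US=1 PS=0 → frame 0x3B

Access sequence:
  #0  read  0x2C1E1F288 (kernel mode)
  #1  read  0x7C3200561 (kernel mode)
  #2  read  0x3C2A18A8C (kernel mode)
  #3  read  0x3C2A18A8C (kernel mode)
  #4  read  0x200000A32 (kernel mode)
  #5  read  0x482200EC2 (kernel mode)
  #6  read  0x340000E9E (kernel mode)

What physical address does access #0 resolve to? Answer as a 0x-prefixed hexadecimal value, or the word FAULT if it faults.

Per-access translation:
#0 VA=0x2C1E1F288 (r,kernel):
  [0] read 0x22 idx=11: raw=0x23007 flags P=1 W=1 U=1 S=0
  [1] read 0x23 idx=15: raw=0x24007 flags P=1 W=1 U=1 S=0
  [2] read 0x24 idx=31: raw=0x25007 flags P=1 W=1 U=1 S=0
  ✓ 0x25288  — 3 lookups
#1 VA=0x7C3200561 (r,kernel):
  [0] read 0x22 idx=31: raw=0x26007 flags P=1 W=1 U=1 S=0
  [1] read 0x26 idx=25: raw=0x27087 flags P=1 W=1 U=1 S=1
  ✓ 0x27561 (huge @L1)  — 2 lookups
#2 VA=0x3C2A18A8C (r,kernel):
  [0] read 0x22 idx=15: raw=0x28007 flags P=1 W=1 U=1 S=0
  [1] read 0x28 idx=21: raw=0x29007 flags P=1 W=1 U=1 S=0
  [2] read 0x29 idx=24: raw=0x2D007 flags P=1 W=1 U=1 S=0
  ✓ 0x2DA8C  — 3 lookups
#3 VA=0x3C2A18A8C (r,kernel):
  TLB hit vpn=0x3C2A18 → PA=0x2DA8C
#4 VA=0x200000A32 (r,kernel):
  [0] read 0x22 idx=8: raw=0x4E006 flags P=0 W=1 U=1 S=0
  → PAGE_NOT_PRESENT  (1 entries read)
#5 VA=0x482200EC2 (r,kernel):
  [0] read 0x22 idx=18: raw=0x31007 flags P=1 W=1 U=1 S=0
  [1] read 0x31 idx=17: raw=0x3B004 flags P=0 W=0 U=1 S=0
  → PAGE_NOT_PRESENT  (2 entries read)
#6 VA=0x340000E9E (r,kernel):
  [0] read 0x22 idx=13: raw=0x35087 flags P=1 W=1 U=1 S=1
  ✓ 0x35E9E (huge @L0)  — 1 lookups

Access #0 PA: 0x25288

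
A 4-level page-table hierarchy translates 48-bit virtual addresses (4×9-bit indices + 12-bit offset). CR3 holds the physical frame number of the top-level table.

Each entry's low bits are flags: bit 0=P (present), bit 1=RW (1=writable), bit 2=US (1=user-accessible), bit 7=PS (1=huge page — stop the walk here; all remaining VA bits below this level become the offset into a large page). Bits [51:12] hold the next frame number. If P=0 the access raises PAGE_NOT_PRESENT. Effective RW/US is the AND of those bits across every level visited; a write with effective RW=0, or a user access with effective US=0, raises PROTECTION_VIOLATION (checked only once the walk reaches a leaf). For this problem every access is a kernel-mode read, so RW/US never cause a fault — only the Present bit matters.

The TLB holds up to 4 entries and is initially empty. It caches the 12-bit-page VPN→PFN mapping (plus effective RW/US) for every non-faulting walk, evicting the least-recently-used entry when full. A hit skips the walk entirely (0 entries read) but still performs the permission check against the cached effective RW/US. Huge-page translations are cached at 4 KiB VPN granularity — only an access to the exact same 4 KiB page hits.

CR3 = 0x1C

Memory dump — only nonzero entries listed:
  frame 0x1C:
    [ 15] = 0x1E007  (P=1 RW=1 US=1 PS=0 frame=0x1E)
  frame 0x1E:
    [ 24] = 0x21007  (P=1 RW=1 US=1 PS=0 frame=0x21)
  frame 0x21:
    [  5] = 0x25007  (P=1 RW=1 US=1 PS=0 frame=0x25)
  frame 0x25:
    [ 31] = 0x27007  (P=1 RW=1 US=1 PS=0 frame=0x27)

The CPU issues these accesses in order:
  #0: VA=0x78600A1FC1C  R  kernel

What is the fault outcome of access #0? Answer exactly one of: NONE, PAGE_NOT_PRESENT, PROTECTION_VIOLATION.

Trace:
#0 VA=0x78600A1FC1C (r,kernel):
  lvl0: tbl 0x1C, slot 15 ⇒ 0x1E007 (P1/RW1/US1/PS0)
  lvl1: tbl 0x1E, slot 24 ⇒ 0x21007 (P1/RW1/US1/PS0)
  lvl2: tbl 0x21, slot 5 ⇒ 0x25007 (P1/RW1/US1/PS0)
  lvl3: tbl 0x25, slot 31 ⇒ 0x27007 (P1/RW1/US1/PS0)
  ✓ 0x27C1C  — 4 lookups

Access #0 fault: NONE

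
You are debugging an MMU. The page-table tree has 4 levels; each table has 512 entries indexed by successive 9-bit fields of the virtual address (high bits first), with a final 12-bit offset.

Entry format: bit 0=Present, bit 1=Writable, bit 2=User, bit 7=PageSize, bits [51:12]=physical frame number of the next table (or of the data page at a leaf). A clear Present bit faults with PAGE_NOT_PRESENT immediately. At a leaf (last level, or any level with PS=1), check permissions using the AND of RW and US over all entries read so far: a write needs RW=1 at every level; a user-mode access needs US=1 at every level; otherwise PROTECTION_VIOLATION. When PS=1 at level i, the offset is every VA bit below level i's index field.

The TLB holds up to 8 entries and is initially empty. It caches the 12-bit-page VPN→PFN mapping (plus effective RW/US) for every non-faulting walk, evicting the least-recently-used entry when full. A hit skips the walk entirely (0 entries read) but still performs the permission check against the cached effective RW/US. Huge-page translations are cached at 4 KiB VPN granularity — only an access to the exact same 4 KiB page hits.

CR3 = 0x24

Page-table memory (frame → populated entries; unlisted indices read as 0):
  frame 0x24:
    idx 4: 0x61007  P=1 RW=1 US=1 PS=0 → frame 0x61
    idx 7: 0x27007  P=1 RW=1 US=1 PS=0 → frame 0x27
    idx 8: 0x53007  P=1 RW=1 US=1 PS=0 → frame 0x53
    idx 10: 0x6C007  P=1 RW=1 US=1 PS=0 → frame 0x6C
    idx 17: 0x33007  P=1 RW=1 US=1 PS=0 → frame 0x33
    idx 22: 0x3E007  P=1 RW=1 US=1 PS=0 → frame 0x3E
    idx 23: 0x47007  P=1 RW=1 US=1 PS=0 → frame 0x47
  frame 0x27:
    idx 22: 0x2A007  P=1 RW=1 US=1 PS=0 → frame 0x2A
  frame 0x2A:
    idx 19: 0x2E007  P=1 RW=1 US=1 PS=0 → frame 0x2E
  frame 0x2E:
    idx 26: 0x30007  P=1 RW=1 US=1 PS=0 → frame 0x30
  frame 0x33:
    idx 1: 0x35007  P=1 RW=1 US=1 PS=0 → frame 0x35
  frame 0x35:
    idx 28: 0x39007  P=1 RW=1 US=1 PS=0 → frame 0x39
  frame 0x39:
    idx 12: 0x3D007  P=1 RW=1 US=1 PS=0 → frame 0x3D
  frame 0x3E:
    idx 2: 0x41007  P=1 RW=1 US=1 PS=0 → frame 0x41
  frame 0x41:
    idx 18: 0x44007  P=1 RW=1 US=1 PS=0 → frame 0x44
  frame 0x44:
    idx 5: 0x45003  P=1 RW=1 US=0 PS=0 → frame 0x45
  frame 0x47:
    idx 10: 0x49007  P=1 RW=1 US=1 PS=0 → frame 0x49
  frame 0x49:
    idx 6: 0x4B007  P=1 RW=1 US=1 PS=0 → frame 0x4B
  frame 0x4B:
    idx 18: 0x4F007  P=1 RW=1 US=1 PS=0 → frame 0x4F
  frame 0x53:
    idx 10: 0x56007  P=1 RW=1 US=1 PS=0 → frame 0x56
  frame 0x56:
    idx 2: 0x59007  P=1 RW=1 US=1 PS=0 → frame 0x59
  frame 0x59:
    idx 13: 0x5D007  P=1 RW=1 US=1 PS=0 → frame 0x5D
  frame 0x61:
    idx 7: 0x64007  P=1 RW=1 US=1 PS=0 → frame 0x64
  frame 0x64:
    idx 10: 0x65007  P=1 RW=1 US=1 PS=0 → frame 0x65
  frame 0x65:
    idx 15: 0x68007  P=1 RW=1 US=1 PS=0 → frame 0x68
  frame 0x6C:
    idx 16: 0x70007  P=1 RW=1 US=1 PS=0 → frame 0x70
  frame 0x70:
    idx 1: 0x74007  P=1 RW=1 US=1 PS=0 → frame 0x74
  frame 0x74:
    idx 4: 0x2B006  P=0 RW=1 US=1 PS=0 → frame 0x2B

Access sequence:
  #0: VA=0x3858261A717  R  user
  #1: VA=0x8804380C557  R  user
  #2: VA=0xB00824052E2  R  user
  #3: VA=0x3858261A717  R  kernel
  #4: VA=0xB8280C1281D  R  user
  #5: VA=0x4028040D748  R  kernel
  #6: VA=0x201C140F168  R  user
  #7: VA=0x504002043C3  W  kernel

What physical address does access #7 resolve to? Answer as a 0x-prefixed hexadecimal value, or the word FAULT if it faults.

Walk each access:
#0 VA=0x3858261A717 (r,user):
  L0: frame=0x24 idx=7 entry=0x27007 [P=1 RW=1 US=1 PS=0]
  L1: frame=0x27 idx=22 entry=0x2A007 [P=1 RW=1 US=1 PS=0]
  L2: frame=0x2A idx=19 entry=0x2E007 [P=1 RW=1 US=1 PS=0]
  L3: frame=0x2E idx=26 entry=0x30007 [P=1 RW=1 US=1 PS=0]
  ✓ 0x30717  — 4 lookups
#1 VA=0x8804380C557 (r,user):
  L0: frame=0x24 idx=17 entry=0x33007 [P=1 RW=1 US=1 PS=0]
  L1: frame=0x33 idx=1 entry=0x35007 [P=1 RW=1 US=1 PS=0]
  L2: frame=0x35 idx=28 entry=0x39007 [P=1 RW=1 US=1 PS=0]
  L3: frame=0x39 idx=12 entry=0x3D007 [P=1 RW=1 US=1 PS=0]
  ✓ 0x3D557  — 4 lookups
#2 VA=0xB00824052E2 (r,user):
  L0: frame=0x24 idx=22 entry=0x3E007 [P=1 RW=1 US=1 PS=0]
  L1: frame=0x3E idx=2 entry=0x41007 [P=1 RW=1 US=1 PS=0]
  L2: frame=0x41 idx=18 entry=0x44007 [P=1 RW=1 US=1 PS=0]
  L3: frame=0x44 idx=5 entry=0x45003 [P=1 RW=1 US=0 PS=0]
  ⇒ fault: PROTECTION_VIOLATION  — 4 lookups
#3 VA=0x3858261A717 (r,kernel):
  TLB hit vpn=0x3858261A → PA=0x30717
#4 VA=0xB8280C1281D (r,user):
  L0: frame=0x24 idx=23 entry=0x47007 [P=1 RW=1 US=1 PS=0]
  L1: frame=0x47 idx=10 entry=0x49007 [P=1 RW=1 US=1 PS=0]
  L2: frame=0x49 idx=6 entry=0x4B007 [P=1 RW=1 US=1 PS=0]
  L3: frame=0x4B idx=18 entry=0x4F007 [P=1 RW=1 US=1 PS=0]
  ✓ 0x4F81D  — 4 lookups
#5 VA=0x4028040D748 (r,kernel):
  L0: frame=0x24 idx=8 entry=0x53007 [P=1 RW=1 US=1 PS=0]
  L1: frame=0x53 idx=10 entry=0x56007 [P=1 RW=1 US=1 PS=0]
  L2: frame=0x56 idx=2 entry=0x59007 [P=1 RW=1 US=1 PS=0]
  L3: frame=0x59 idx=13 entry=0x5D007 [P=1 RW=1 US=1 PS=0]
  ✓ 0x5D748  — 4 lookups
#6 VA=0x201C140F168 (r,user):
  L0: frame=0x24 idx=4 entry=0x61007 [P=1 RW=1 US=1 PS=0]
  L1: frame=0x61 idx=7 entry=0x64007 [P=1 RW=1 US=1 PS=0]
  L2: frame=0x64 idx=10 entry=0x65007 [P=1 RW=1 US=1 PS=0]
  L3: frame=0x65 idx=15 entry=0x68007 [P=1 RW=1 US=1 PS=0]
  ✓ 0x68168  — 4 lookups
#7 VA=0x504002043C3 (w,kernel):
  L0: frame=0x24 idx=10 entry=0x6C007 [P=1 RW=1 US=1 PS=0]
  L1: frame=0x6C idx=16 entry=0x70007 [P=1 RW=1 US=1 PS=0]
  L2: frame=0x70 idx=1 entry=0x74007 [P=1 RW=1 US=1 PS=0]
  L3: frame=0x74 idx=4 entry=0x2B006 [P=0 RW=1 US=1 PS=0]
  ⇒ fault: PAGE_NOT_PRESENT  — 4 lookups

Access #7 PA: FAULT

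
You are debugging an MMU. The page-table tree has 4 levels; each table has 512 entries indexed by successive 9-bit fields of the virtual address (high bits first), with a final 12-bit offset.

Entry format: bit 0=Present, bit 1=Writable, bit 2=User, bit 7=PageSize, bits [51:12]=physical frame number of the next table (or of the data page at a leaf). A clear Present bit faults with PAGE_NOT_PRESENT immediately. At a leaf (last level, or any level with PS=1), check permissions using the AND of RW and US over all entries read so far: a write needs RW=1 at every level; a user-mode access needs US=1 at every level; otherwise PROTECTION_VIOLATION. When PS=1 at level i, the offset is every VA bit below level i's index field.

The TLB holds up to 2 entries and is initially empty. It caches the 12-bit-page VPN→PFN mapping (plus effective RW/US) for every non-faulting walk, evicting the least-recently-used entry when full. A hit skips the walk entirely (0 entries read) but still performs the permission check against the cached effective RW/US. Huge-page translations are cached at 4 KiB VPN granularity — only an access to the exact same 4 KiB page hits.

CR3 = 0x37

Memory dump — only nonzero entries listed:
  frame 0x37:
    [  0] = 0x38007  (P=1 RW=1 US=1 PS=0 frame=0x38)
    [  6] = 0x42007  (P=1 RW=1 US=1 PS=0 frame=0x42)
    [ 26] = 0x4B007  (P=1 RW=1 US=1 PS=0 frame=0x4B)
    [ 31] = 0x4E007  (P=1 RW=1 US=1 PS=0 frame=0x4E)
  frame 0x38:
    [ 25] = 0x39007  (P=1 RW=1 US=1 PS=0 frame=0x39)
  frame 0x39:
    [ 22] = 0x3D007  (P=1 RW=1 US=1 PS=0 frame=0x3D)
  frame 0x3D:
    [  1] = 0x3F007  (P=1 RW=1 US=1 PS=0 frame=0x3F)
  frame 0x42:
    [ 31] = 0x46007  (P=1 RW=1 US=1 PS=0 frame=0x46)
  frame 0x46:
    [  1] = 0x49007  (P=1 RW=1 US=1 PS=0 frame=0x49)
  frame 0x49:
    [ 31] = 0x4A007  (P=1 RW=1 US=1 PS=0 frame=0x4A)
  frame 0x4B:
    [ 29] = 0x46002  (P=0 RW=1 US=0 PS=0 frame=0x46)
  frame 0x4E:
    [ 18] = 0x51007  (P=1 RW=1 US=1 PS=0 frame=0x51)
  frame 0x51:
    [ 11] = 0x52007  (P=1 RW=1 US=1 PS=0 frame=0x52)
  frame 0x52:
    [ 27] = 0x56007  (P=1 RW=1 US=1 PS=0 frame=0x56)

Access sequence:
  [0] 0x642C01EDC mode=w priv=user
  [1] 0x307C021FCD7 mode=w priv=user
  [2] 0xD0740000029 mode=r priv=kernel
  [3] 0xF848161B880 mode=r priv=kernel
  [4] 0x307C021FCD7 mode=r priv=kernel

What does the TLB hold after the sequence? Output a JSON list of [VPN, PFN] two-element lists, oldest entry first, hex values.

Per-access translation:
#0 VA=0x642C01EDC (w,user):
  L0: frame=0x37 idx=0 entry=0x38007 [P=1 RW=1 US=1 PS=0]
  L1: frame=0x38 idx=25 entry=0x39007 [P=1 RW=1 US=1 PS=0]
  L2: frame=0x39 idx=22 entry=0x3D007 [P=1 RW=1 US=1 PS=0]
  L3: frame=0x3D idx=1 entry=0x3F007 [P=1 RW=1 US=1 PS=0]
  → PA=0x3FEDC  (4 entries read)
#1 VA=0x307C021FCD7 (w,user):
  L0: frame=0x37 idx=6 entry=0x42007 [P=1 RW=1 US=1 PS=0]
  L1: frame=0x42 idx=31 entry=0x46007 [P=1 RW=1 US=1 PS=0]
  L2: frame=0x46 idx=1 entry=0x49007 [P=1 RW=1 US=1 PS=0]
  L3: frame=0x49 idx=31 entry=0x4A007 [P=1 RW=1 US=1 PS=0]
  → PA=0x4ACD7  (4 entries read)
#2 VA=0xD0740000029 (r,kernel):
  L0: frame=0x37 idx=26 entry=0x4B007 [P=1 RW=1 US=1 PS=0]
  L1: frame=0x4B idx=29 entry=0x46002 [P=0 RW=1 US=0 PS=0]
  ✗ PAGE_NOT_PRESENT  [2 reads]
#3 VA=0xF848161B880 (r,kernel):
  L0: frame=0x37 idx=31 entry=0x4E007 [P=1 RW=1 US=1 PS=0]
  L1: frame=0x4E idx=18 entry=0x51007 [P=1 RW=1 US=1 PS=0]
  L2: frame=0x51 idx=11 entry=0x52007 [P=1 RW=1 US=1 PS=0]
  L3: frame=0x52 idx=27 entry=0x56007 [P=1 RW=1 US=1 PS=0]
  → PA=0x56880  (4 entries read)
#4 VA=0x307C021FCD7 (r,kernel):
  TLB hit vpn=0x307C021F → PA=0x4ACD7

TLB: [["0xF848161B", "0x56"], ["0x307C021F", "0x4A"]]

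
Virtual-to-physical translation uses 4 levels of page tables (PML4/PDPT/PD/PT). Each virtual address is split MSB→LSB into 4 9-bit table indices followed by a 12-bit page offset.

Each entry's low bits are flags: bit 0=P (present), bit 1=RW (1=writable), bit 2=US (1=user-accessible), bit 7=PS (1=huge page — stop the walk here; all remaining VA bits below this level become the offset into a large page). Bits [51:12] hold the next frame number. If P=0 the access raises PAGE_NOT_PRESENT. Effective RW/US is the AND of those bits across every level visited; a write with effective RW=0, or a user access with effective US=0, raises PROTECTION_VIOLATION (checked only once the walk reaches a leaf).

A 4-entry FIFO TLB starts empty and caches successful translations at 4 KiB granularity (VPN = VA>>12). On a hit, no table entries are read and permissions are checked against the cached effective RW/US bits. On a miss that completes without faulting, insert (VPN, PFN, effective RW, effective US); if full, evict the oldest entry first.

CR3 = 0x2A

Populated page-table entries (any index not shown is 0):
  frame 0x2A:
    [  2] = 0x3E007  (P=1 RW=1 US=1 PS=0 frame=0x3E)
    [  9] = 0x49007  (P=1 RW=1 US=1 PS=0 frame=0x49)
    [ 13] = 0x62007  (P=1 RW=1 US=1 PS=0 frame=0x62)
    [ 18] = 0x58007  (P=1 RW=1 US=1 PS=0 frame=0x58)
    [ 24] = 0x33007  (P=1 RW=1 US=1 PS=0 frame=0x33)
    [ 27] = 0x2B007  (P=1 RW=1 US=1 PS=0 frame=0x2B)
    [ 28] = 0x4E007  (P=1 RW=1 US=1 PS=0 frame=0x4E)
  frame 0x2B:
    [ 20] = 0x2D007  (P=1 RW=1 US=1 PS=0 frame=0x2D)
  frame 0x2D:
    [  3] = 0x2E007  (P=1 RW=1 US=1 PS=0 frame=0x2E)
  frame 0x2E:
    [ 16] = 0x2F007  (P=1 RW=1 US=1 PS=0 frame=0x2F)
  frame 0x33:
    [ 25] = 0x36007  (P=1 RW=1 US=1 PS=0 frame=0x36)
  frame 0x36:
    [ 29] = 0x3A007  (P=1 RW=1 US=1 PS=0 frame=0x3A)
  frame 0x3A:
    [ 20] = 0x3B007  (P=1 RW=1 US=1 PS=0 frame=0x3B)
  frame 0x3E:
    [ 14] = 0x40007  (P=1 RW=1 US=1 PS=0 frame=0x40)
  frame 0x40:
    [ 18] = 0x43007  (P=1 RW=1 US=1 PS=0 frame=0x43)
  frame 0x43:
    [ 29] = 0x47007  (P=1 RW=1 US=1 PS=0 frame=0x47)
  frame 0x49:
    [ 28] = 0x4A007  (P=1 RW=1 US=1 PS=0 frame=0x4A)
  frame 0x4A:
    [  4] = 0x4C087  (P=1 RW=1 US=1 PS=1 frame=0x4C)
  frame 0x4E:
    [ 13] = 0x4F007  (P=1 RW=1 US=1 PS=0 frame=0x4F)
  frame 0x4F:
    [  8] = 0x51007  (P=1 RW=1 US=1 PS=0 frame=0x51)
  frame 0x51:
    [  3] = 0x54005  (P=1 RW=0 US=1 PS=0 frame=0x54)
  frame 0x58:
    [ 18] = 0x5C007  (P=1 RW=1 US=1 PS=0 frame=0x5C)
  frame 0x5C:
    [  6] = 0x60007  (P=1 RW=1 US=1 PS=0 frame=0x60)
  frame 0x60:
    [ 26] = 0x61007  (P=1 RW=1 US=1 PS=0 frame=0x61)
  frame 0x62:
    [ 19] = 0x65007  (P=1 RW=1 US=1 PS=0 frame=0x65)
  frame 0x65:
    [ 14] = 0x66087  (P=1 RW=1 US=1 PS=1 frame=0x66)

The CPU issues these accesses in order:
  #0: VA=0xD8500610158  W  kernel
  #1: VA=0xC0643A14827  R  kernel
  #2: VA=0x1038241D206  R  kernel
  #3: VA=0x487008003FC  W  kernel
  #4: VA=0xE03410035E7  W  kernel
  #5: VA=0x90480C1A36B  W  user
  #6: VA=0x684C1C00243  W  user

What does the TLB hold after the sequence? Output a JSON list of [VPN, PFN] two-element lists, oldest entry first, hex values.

Trace:
#0 VA=0xD8500610158 (w,kernel):
  [0] read 0x2A idx=27: raw=0x2B007 flags P=1 W=1 U=1 S=0
  [1] read 0x2B idx=20: raw=0x2D007 flags P=1 W=1 U=1 S=0
  [2] read 0x2D idx=3: raw=0x2E007 flags P=1 W=1 U=1 S=0
  [3] read 0x2E idx=16: raw=0x2F007 flags P=1 W=1 U=1 S=0
  → PA=0x2F158  (4 entries read)
#1 VA=0xC0643A14827 (r,kernel):
  [0] read 0x2A idx=24: raw=0x33007 flags P=1 W=1 U=1 S=0
  [1] read 0x33 idx=25: raw=0x36007 flags P=1 W=1 U=1 S=0
  [2] read 0x36 idx=29: raw=0x3A007 flags P=1 W=1 U=1 S=0
  [3] read 0x3A idx=20: raw=0x3B007 flags P=1 W=1 U=1 S=0
  → PA=0x3B827  (4 entries read)
#2 VA=0x1038241D206 (r,kernel):
  [0] read 0x2A idx=2: raw=0x3E007 flags P=1 W=1 U=1 S=0
  [1] read 0x3E idx=14: raw=0x40007 flags P=1 W=1 U=1 S=0
  [2] read 0x40 idx=18: raw=0x43007 flags P=1 W=1 U=1 S=0
  [3] read 0x43 idx=29: raw=0x47007 flags P=1 W=1 U=1 S=0
  → PA=0x47206  (4 entries read)
#3 VA=0x487008003FC (w,kernel):
  [0] read 0x2A idx=9: raw=0x49007 flags P=1 W=1 U=1 S=0
  [1] read 0x49 idx=28: raw=0x4A007 flags P=1 W=1 U=1 S=0
  [2] read 0x4A idx=4: raw=0x4C087 flags P=1 W=1 U=1 S=1
  → PA=0x4C3FC (huge @L2)  (3 entries read)
#4 VA=0xE03410035E7 (w,kernel):
  [0] read 0x2A idx=28: raw=0x4E007 flags P=1 W=1 U=1 S=0
  [1] read 0x4E idx=13: raw=0x4F007 flags P=1 W=1 U=1 S=0
  [2] read 0x4F idx=8: raw=0x51007 flags P=1 W=1 U=1 S=0
  [3] read 0x51 idx=3: raw=0x54005 flags P=1 W=0 U=1 S=0
  → PROTECTION_VIOLATION  (4 entries read)
#5 VA=0x90480C1A36B (w,user):
  [0] read 0x2A idx=18: raw=0x58007 flags P=1 W=1 U=1 S=0
  [1] read 0x58 idx=18: raw=0x5C007 flags P=1 W=1 U=1 S=0
  [2] read 0x5C idx=6: raw=0x60007 flags P=1 W=1 U=1 S=0
  [3] read 0x60 idx=26: raw=0x61007 flags P=1 W=1 U=1 S=0
  → PA=0x6136B  (4 entries read)
#6 VA=0x684C1C00243 (w,user):
  [0] read 0x2A idx=13: raw=0x62007 flags P=1 W=1 U=1 S=0
  [1] read 0x62 idx=19: raw=0x65007 flags P=1 W=1 U=1 S=0
  [2] read 0x65 idx=14: raw=0x66087 flags P=1 W=1 U=1 S=1
  → PA=0x66243 (huge @L2)  (3 entries read)

TLB: [["0x1038241D", "0x47"], ["0x48700800", "0x4C"], ["0x90480C1A", "0x61"], ["0x684C1C00", "0x66"]]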